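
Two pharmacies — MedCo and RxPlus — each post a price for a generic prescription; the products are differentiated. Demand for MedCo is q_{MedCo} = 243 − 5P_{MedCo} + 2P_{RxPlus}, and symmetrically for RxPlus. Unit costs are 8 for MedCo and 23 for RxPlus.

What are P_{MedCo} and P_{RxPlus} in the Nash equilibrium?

MedCo's profit: π = (P_{MedCo} − 8)(243 − 5P_{MedCo} + 2P_{RxPlus}).
∂π/∂P_{MedCo} = 283 − 10P_{MedCo} + 2P_{RxPlus} = 0 ⇒ P_{MedCo} = 28.3 + 0.2P_{RxPlus}.
Similarly P_{RxPlus} = 35.8 + 0.2P_{MedCo}.
Solving the two reaction functions simultaneously: (1 − (0.2)(0.2))P_{MedCo} = 28.3 + 0.2·35.8, so 0.96P_{MedCo} = 35.46 and P_{MedCo} = 36.9375.
Then P_{RxPlus} = 35.8 + 0.2·36.9375 = 43.1875.

36.9375, 43.1875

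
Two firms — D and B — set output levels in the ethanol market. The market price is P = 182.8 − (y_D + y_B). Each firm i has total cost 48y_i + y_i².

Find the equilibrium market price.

Firm D's profit: π = y_D(182.8 − (y_D + y_B)) − 48y_D − y_D².
∂π/∂y_D = 134.8 − 4y_D − y_B = 0, so y_D = 33.7 − 0.25y_B.
By symmetry y_B = y_D; substituting into the reaction function, 1.25y_D = 33.7 and y_D = 26.96.
Equilibrium price: P = 182.8 − 53.92 = 128.88.

128.88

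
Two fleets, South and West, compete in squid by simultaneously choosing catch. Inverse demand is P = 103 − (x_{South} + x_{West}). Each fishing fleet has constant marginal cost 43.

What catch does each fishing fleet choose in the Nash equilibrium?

20

Fishing fleet South's profit: π = x_{South}(103 − (x_{South} + x_{West})) − 43x_{South}.
∂π/∂x_{South} = 60 − 2x_{South} − x_{West} = 0, so x_{South} = 30 − 0.5x_{West}.
By symmetry x_{West} = x_{South}; substituting into the reaction function, 1.5x_{South} = 30 and x_{South} = 20.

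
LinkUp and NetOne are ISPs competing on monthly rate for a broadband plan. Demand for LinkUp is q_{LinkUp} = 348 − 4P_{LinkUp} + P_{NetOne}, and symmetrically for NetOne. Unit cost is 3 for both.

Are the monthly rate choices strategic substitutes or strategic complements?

LinkUp's profit: π = (P_{LinkUp} − 3)(348 − 4P_{LinkUp} + P_{NetOne}).
∂π/∂P_{LinkUp} = 360 − 8P_{LinkUp} + P_{NetOne} = 0 ⇒ P_{LinkUp} = 45 + 0.125P_{NetOne}.
The best-response slope dP_{LinkUp}/dP_{NetOne} = 0.125 > 0: the reaction function is upward-sloping, so the choices are strategic complements.

strategic complements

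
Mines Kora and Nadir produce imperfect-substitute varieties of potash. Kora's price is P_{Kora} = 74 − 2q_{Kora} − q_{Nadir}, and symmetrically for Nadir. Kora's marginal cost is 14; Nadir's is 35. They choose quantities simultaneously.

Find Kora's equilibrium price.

40.8

Mine Kora's profit: π = q_{Kora}(74 − 2q_{Kora} − q_{Nadir}) − 14q_{Kora}.
∂π/∂q_{Kora} = 60 − 4q_{Kora} − q_{Nadir} = 0 ⇒ q_{Kora} = 15 − 0.25q_{Nadir}.
Similarly q_{Nadir} = 9.75 − 0.25q_{Kora}.
Plugging q_{Nadir} into Kora's best response: q_{Kora} = 15 − 0.25(9.75 − 0.25q_{Kora}) ⇒ 0.9375q_{Kora} = 12.5625, so q_{Kora} = 13.4.
Then q_{Nadir} = 9.75 − 0.25·13.4 = 6.4.
P_{Kora} = 74 − 2·13.4 − 6.4 = 40.8.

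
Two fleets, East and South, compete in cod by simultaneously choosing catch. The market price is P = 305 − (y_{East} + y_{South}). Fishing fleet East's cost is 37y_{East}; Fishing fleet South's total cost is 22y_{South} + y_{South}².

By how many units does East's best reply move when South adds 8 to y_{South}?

-4

Fishing fleet East's profit: π = y_{East}(305 − (y_{East} + y_{South})) − 37y_{East}.
∂π/∂y_{East} = 268 − 2y_{East} − y_{South} = 0, so y_{East} = 134 − 0.5y_{South}.
The reaction-function slope is −0.5, so an 8-unit rise in y_{South} moves y_{East} by −0.5 × 8 = −4. East's best response falls — the actions are strategic substitutes.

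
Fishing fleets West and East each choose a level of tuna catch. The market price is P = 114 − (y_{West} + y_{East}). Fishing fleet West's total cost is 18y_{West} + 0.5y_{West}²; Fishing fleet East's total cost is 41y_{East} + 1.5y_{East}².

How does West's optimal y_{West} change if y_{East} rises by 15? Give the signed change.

Fishing fleet West's profit: π = y_{West}(114 − (y_{West} + y_{East})) − 18y_{West} − 0.5y_{West}².
∂π/∂y_{West} = 96 − 3y_{West} − y_{East} = 0, so y_{West} = 32 − (1/3)y_{East}.
The reaction-function slope is −1/3, so a 15-unit rise in y_{East} moves y_{West} by −1/3 × 15 = −5. West's best response falls — the actions are strategic substitutes.

-5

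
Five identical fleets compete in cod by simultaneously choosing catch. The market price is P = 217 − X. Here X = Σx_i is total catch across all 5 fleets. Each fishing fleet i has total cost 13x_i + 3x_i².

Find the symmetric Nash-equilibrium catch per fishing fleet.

17

A representative fishing fleet's profit is π_i = x_i(217 − X) − 13x_i − 3x_i², with X = x_i + Σ_{j≠i} x_j.
First-order condition: 204 − 8x_i − Σ_{j≠i} x_j = 0.
In a symmetric equilibrium every fishing fleet chooses the same x, so Σ_{j≠i} x_j = 4x. The condition becomes 204 − 12x = 0, giving x = 204/12 = 17.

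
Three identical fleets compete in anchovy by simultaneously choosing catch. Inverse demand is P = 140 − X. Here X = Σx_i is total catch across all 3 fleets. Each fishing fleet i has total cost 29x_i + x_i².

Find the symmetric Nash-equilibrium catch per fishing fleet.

A representative fishing fleet's profit is π_i = x_i(140 − X) − 29x_i − x_i², with X = x_i + Σ_{j≠i} x_j.
First-order condition: 111 − 4x_i − Σ_{j≠i} x_j = 0.
With identical fishing fleets, set every x_j = x: then 111 − 4x − 2x = 0, i.e. x = 111/6 = 18.5.

18.5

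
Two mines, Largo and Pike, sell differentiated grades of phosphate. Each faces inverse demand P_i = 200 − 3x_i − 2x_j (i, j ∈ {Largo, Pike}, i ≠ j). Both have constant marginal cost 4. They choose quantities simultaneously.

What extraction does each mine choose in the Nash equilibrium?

Mine Largo's profit: π = x_{Largo}(200 − 3x_{Largo} − 2x_{Pike}) − 4x_{Largo}.
∂π/∂x_{Largo} = 196 − 6x_{Largo} − 2x_{Pike} = 0 ⇒ x_{Largo} = 98/3 − (1/3)x_{Pike}.
Setting x_{Largo} = x_{Pike} in the reaction function: x_{Largo} = 98/3 − (1/3)x_{Largo}, so x_{Largo} = (98/3) / (4/3) = 24.5.

24.5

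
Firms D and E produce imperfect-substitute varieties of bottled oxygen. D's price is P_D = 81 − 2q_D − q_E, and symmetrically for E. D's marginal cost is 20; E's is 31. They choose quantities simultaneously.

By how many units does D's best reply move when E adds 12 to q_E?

Firm D's profit: π = q_D(81 − 2q_D − q_E) − 20q_D.
∂π/∂q_D = 61 − 4q_D − q_E = 0 ⇒ q_D = 15.25 − 0.25q_E.
The reaction-function slope is −0.25, so a 12-unit rise in q_E moves q_D by −0.25 × 12 = −3. D's best response falls — the actions are strategic substitutes.

-3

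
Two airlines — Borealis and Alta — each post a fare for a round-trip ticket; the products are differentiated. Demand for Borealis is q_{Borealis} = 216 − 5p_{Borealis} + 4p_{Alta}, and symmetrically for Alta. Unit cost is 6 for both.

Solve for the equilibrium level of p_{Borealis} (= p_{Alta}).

Borealis's profit: π = (p_{Borealis} − 6)(216 − 5p_{Borealis} + 4p_{Alta}).
∂π/∂p_{Borealis} = 246 − 10p_{Borealis} + 4p_{Alta} = 0 ⇒ p_{Borealis} = 24.6 + 0.4p_{Alta}.
Setting p_{Borealis} = p_{Alta} in the reaction function: p_{Borealis} = 24.6 + 0.4p_{Borealis}, so p_{Borealis} = 24.6 / 0.6 = 41.

41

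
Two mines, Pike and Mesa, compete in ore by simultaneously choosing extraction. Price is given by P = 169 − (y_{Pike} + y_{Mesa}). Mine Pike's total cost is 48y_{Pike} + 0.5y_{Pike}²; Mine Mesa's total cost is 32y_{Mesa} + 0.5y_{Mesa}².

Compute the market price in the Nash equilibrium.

Mine Pike's profit: π = y_{Pike}(169 − (y_{Pike} + y_{Mesa})) − 48y_{Pike} − 0.5y_{Pike}².
∂π/∂y_{Pike} = 121 − 3y_{Pike} − y_{Mesa} = 0, so y_{Pike} = 121/3 − (1/3)y_{Mesa}.
By the same steps for Mesa: y_{Mesa} = 137/3 − (1/3)y_{Pike}.
Solving the two reaction functions simultaneously: (1 − (−1/3)(−1/3))y_{Pike} = 121/3 − (1/3)·(137/3), so (8/9)y_{Pike} = 226/9 and y_{Pike} = 28.25.
Then y_{Mesa} = 137/3 − (1/3)·28.25 = 36.25.
Equilibrium price: P = 169 − 64.5 = 104.5.

104.5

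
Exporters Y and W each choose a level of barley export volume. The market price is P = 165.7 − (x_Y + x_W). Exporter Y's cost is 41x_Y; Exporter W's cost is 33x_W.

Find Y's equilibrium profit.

1513.21

Exporter Y's profit: π = x_Y(165.7 − (x_Y + x_W)) − 41x_Y.
∂π/∂x_Y = 124.7 − 2x_Y − x_W = 0, so x_Y = 62.35 − 0.5x_W.
By the same steps for W: x_W = 66.35 − 0.5x_Y.
Solving the two reaction functions simultaneously: (1 − (−0.5)(−0.5))x_Y = 62.35 − 0.5·66.35, so 0.75x_Y = 29.175 and x_Y = 38.9.
Then x_W = 66.35 − 0.5·38.9 = 46.9.
Price P = 165.7 − 85.8 = 79.9.
Y's profit: (79.9 − 41)·38.9 = 1513.21.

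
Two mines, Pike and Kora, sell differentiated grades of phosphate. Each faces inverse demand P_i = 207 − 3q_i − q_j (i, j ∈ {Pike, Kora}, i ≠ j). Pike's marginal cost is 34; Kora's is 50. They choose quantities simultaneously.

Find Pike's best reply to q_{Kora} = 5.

28

Mine Pike's profit: π = q_{Pike}(207 − 3q_{Pike} − q_{Kora}) − 34q_{Pike}.
∂π/∂q_{Pike} = 173 − 6q_{Pike} − q_{Kora} = 0 ⇒ q_{Pike} = 173/6 − (1/6)q_{Kora}.
At q_{Kora} = 5: q_{Pike} = 173/6 − (1/6)·5 = 28.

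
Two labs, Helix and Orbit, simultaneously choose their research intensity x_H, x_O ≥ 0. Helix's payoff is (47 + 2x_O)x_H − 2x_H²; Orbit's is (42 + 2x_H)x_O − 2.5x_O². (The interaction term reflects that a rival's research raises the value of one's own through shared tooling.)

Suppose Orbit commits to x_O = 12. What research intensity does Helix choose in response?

Expanding Helix's payoff: 47x_H + 2x_Ox_H − 2x_H².
∂π/∂x_H = 47 + 2x_O − 4x_H = 0, so x_H = 11.75 + 0.5x_O.
At x_O = 12: x_H = 11.75 + 0.5·12 = 17.75.

17.75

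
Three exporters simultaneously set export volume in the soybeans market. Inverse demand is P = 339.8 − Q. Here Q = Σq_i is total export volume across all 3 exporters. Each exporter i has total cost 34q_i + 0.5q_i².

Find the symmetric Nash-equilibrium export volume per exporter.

A representative exporter's profit is π_i = q_i(339.8 − Q) − 34q_i − 0.5q_i², with Q = q_i + Σ_{j≠i} q_j.
First-order condition: 305.8 − 3q_i − Σ_{j≠i} q_j = 0.
Imposing symmetry (q_j = q for all j) turns Σ_{j≠i} q_j into 2q, so 305.8 = 5q and q = 61.16.

61.16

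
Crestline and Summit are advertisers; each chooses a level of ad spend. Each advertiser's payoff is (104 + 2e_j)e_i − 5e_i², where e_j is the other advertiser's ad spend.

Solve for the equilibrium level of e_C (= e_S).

13

Crestline's payoff is (104 + 2e_S)e_C − 5e_C².
∂π/∂e_C = 104 + 2e_S − 10e_C = 0, so e_C = 10.4 + 0.2e_S.
By symmetry e_S = e_C; substituting into the reaction function, 0.8e_C = 10.4 and e_C = 13.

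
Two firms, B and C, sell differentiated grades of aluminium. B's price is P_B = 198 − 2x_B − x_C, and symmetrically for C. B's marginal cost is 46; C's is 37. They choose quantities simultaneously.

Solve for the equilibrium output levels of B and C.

Firm B's profit: π = x_B(198 − 2x_B − x_C) − 46x_B.
∂π/∂x_B = 152 − 4x_B − x_C = 0 ⇒ x_B = 38 − 0.25x_C.
Similarly x_C = 40.25 − 0.25x_B.
Substituting the second reaction function into the first: x_B = 38 − 0.25(40.25 − 0.25x_B), which gives 0.9375x_B = 27.9375 ⇒ x_B = 29.8.
Then x_C = 40.25 − 0.25·29.8 = 32.8.

29.8, 32.8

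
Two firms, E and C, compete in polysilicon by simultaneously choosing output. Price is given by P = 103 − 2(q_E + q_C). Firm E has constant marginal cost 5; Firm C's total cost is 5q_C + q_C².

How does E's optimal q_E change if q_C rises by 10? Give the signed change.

Firm E's profit: π = q_E(103 − 2(q_E + q_C)) − 5q_E.
∂π/∂q_E = 98 − 4q_E − 2q_C = 0, so q_E = 24.5 − 0.5q_C.
The reaction-function slope is −0.5, so a 10-unit rise in q_C moves q_E by −0.5 × 10 = −5. E's best response falls — the actions are strategic substitutes.

-5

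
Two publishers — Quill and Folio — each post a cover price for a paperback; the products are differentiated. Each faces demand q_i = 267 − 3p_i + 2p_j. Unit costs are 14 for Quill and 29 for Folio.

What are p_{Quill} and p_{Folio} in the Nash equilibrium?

80.0625, 85.6875

Quill's profit: π = (p_{Quill} − 14)(267 − 3p_{Quill} + 2p_{Folio}).
∂π/∂p_{Quill} = 309 − 6p_{Quill} + 2p_{Folio} = 0 ⇒ p_{Quill} = 51.5 + (1/3)p_{Folio}.
Similarly p_{Folio} = 59 + (1/3)p_{Quill}.
Substituting the second reaction function into the first: p_{Quill} = 51.5 + (1/3)(59 + (1/3)p_{Quill}), which gives (8/9)p_{Quill} = 427/6 ⇒ p_{Quill} = 80.0625.
Then p_{Folio} = 59 + (1/3)·80.0625 = 85.6875.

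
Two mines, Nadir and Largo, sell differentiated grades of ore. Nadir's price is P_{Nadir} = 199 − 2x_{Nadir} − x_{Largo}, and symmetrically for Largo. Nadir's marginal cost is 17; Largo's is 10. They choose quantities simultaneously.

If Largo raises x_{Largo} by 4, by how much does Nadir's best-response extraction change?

Mine Nadir's profit: π = x_{Nadir}(199 − 2x_{Nadir} − x_{Largo}) − 17x_{Nadir}.
∂π/∂x_{Nadir} = 182 − 4x_{Nadir} − x_{Largo} = 0 ⇒ x_{Nadir} = 45.5 − 0.25x_{Largo}.
The reaction-function slope is −0.25, so a 4-unit rise in x_{Largo} moves x_{Nadir} by −0.25 × 4 = −1. Nadir's best response falls — the actions are strategic substitutes.

-1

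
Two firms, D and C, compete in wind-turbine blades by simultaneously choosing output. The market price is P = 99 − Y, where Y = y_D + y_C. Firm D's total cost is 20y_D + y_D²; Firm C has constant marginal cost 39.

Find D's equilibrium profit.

Firm D's profit: π = y_D(99 − (y_D + y_C)) − 20y_D − y_D².
∂π/∂y_D = 79 − 4y_D − y_C = 0, so y_D = 19.75 − 0.25y_C.
For C: ∂π/∂y_C = 60 − 2y_C − y_D = 0 ⇒ y_C = 30 − 0.5y_D.
Plugging y_C into D's best response: y_D = 19.75 − 0.25(30 − 0.5y_D) ⇒ 0.875y_D = 12.25, so y_D = 14.
Then y_C = 30 − 0.5·14 = 23.
Price P = 99 − 37 = 62.
D's profit: (62 − 20)·14 − (14)² = 392.

392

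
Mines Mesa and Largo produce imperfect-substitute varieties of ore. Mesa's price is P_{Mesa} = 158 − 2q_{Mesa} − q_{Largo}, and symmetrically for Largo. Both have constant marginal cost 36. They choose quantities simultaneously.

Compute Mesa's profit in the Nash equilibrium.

1190.72

Mine Mesa's profit: π = q_{Mesa}(158 − 2q_{Mesa} − q_{Largo}) − 36q_{Mesa}.
∂π/∂q_{Mesa} = 122 − 4q_{Mesa} − q_{Largo} = 0 ⇒ q_{Mesa} = 30.5 − 0.25q_{Largo}.
Setting q_{Mesa} = q_{Largo} in the reaction function: q_{Mesa} = 30.5 − 0.25q_{Mesa}, so q_{Mesa} = 30.5 / 1.25 = 24.4.
P_{Mesa} = 158 − 2·24.4 − 24.4 = 84.8.
Profit = (84.8 − 36)·24.4 = 1190.72.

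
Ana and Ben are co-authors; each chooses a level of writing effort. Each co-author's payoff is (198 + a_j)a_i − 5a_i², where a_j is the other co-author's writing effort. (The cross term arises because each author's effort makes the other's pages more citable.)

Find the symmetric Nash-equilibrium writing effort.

Ana's payoff is (198 + a_B)a_A − 5a_A².
∂π/∂a_A = 198 + a_B − 10a_A = 0, so a_A = 19.8 + 0.1a_B.
The game is symmetric, so in equilibrium a_B = a_A: the reaction function gives 0.9a_A = 19.8, hence a_A = 22.

22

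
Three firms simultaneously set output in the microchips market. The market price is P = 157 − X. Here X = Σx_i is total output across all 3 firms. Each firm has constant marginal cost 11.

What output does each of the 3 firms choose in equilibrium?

A representative firm's profit is π_i = x_i(157 − X) − 11x_i, with X = x_i + Σ_{j≠i} x_j.
First-order condition: 146 − 2x_i − Σ_{j≠i} x_j = 0.
Imposing symmetry (x_j = x for all j) turns Σ_{j≠i} x_j into 2x, so 146 = 4x and x = 36.5.

36.5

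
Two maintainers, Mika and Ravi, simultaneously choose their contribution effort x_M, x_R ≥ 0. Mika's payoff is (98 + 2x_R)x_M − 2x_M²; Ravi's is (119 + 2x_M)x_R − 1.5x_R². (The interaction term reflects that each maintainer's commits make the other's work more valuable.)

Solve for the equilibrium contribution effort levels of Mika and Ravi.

Expanding Mika's payoff: 98x_M + 2x_Rx_M − 2x_M².
∂π/∂x_M = 98 + 2x_R − 4x_M = 0, so x_M = 24.5 + 0.5x_R.
Likewise for Ravi: x_R = 119/3 + (2/3)x_M.
Substituting the second reaction function into the first: x_M = 24.5 + 0.5(119/3 + (2/3)x_M), which gives (2/3)x_M = 133/3 ⇒ x_M = 66.5.
Then x_R = 119/3 + (2/3)·66.5 = 84.

66.5, 84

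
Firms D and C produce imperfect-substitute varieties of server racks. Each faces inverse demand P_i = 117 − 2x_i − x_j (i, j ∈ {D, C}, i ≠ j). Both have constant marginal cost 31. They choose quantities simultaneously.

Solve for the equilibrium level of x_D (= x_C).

17.2

Firm D's profit: π = x_D(117 − 2x_D − x_C) − 31x_D.
∂π/∂x_D = 86 − 4x_D − x_C = 0 ⇒ x_D = 21.5 − 0.25x_C.
The game is symmetric, so in equilibrium x_C = x_D: the reaction function gives 1.25x_D = 21.5, hence x_D = 17.2.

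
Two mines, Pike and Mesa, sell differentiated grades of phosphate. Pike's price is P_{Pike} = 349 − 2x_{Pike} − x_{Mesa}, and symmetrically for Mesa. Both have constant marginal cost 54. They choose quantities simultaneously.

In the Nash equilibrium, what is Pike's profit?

6962

Mine Pike's profit: π = x_{Pike}(349 − 2x_{Pike} − x_{Mesa}) − 54x_{Pike}.
∂π/∂x_{Pike} = 295 − 4x_{Pike} − x_{Mesa} = 0 ⇒ x_{Pike} = 73.75 − 0.25x_{Mesa}.
By symmetry x_{Mesa} = x_{Pike}; substituting into the reaction function, 1.25x_{Pike} = 73.75 and x_{Pike} = 59.
P_{Pike} = 349 − 2·59 − 59 = 172.
Profit = (172 − 54)·59 = 6962.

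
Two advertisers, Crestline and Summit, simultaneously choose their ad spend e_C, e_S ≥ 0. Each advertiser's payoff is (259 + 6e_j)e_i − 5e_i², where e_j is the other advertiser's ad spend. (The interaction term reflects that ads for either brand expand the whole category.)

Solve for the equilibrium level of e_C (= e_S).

Crestline's payoff is (259 + 6e_S)e_C − 5e_C².
∂π/∂e_C = 259 + 6e_S − 10e_C = 0, so e_C = 25.9 + 0.6e_S.
The game is symmetric, so in equilibrium e_S = e_C: the reaction function gives 0.4e_C = 25.9, hence e_C = 64.75.

64.75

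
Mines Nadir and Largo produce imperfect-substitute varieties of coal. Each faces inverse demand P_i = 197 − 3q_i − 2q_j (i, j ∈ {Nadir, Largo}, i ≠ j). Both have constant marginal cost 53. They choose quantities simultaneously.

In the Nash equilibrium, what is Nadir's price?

107

Mine Nadir's profit: π = q_{Nadir}(197 − 3q_{Nadir} − 2q_{Largo}) − 53q_{Nadir}.
∂π/∂q_{Nadir} = 144 − 6q_{Nadir} − 2q_{Largo} = 0 ⇒ q_{Nadir} = 24 − (1/3)q_{Largo}.
By symmetry q_{Largo} = q_{Nadir}; substituting into the reaction function, (4/3)q_{Nadir} = 24 and q_{Nadir} = 18.
P_{Nadir} = 197 − 3·18 − 2·18 = 107.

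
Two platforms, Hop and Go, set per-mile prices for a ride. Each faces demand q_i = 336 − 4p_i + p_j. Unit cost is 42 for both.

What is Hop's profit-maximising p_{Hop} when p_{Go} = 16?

Hop's profit: π = (p_{Hop} − 42)(336 − 4p_{Hop} + p_{Go}).
∂π/∂p_{Hop} = 504 − 8p_{Hop} + p_{Go} = 0 ⇒ p_{Hop} = 63 + 0.125p_{Go}.
At p_{Go} = 16: p_{Hop} = 63 + 0.125·16 = 65.

65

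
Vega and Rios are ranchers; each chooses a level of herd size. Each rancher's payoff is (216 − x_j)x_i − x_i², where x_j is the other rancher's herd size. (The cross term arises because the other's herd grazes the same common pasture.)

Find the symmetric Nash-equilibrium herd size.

72

Vega's payoff is (216 − x_R)x_V − x_V².
∂π/∂x_V = 216 − x_R − 2x_V = 0, so x_V = 108 − 0.5x_R.
Setting x_V = x_R in the reaction function: x_V = 108 − 0.5x_V, so x_V = 108 / 1.5 = 72.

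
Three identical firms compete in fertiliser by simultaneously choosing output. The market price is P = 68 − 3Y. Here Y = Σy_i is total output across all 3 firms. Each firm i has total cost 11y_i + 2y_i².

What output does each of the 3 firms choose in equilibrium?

3.5625

A representative firm's profit is π_i = y_i(68 − 3Y) − 11y_i − 2y_i², with Y = y_i + Σ_{j≠i} y_j.
First-order condition: 57 − 10y_i − 3Σ_{j≠i} y_j = 0.
With identical firms, set every y_j = y: then 57 − 10y − 6y = 0, i.e. y = 57/16 = 3.5625.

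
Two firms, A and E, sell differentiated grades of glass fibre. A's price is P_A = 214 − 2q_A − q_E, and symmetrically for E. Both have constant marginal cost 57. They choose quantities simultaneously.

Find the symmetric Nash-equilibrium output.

31.4

Firm A's profit: π = q_A(214 − 2q_A − q_E) − 57q_A.
∂π/∂q_A = 157 − 4q_A − q_E = 0 ⇒ q_A = 39.25 − 0.25q_E.
The game is symmetric, so in equilibrium q_E = q_A: the reaction function gives 1.25q_A = 39.25, hence q_A = 31.4.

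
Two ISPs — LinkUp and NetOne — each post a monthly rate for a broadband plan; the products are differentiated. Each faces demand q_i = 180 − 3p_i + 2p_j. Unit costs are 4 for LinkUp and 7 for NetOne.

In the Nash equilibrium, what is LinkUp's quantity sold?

133.6875

LinkUp's profit: π = (p_{LinkUp} − 4)(180 − 3p_{LinkUp} + 2p_{NetOne}).
∂π/∂p_{LinkUp} = 192 − 6p_{LinkUp} + 2p_{NetOne} = 0 ⇒ p_{LinkUp} = 32 + (1/3)p_{NetOne}.
Similarly p_{NetOne} = 33.5 + (1/3)p_{LinkUp}.
Substituting the second reaction function into the first: p_{LinkUp} = 32 + (1/3)(33.5 + (1/3)p_{LinkUp}), which gives (8/9)p_{LinkUp} = 259/6 ⇒ p_{LinkUp} = 48.5625.
Then p_{NetOne} = 33.5 + (1/3)·48.5625 = 49.6875.
q_{LinkUp} = 180 − 3·48.5625 + 2·49.6875 = 133.6875.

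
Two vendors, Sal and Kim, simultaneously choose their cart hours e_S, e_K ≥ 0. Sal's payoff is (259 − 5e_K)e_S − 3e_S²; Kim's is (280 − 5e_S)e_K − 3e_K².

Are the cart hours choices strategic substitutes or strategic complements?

strategic substitutes

Expanding Sal's payoff: 259e_S − 5e_Ke_S − 3e_S².
∂π/∂e_S = 259 − 5e_K − 6e_S = 0, so e_S = 259/6 − (5/6)e_K.
The best-response slope de_S/de_K = −5/6 < 0: the reaction function is downward-sloping, so the choices are strategic substitutes.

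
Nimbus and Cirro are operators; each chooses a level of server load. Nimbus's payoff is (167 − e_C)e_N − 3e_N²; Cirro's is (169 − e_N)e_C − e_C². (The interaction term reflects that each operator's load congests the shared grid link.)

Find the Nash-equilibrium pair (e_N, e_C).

Expanding Nimbus's payoff: 167e_N − e_Ce_N − 3e_N².
∂π/∂e_N = 167 − e_C − 6e_N = 0, so e_N = 167/6 − (1/6)e_C.
Likewise for Cirro: e_C = 84.5 − 0.5e_N.
Plugging e_C into Nimbus's best response: e_N = 167/6 − (1/6)(84.5 − 0.5e_N) ⇒ (11/12)e_N = 13.75, so e_N = 15.
Then e_C = 84.5 − 0.5·15 = 77.

15, 77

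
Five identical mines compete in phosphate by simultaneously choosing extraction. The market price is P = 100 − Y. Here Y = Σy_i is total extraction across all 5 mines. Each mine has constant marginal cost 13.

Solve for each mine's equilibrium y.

14.5

A representative mine's profit is π_i = y_i(100 − Y) − 13y_i, with Y = y_i + Σ_{j≠i} y_j.
First-order condition: 87 − 2y_i − Σ_{j≠i} y_j = 0.
Imposing symmetry (y_j = y for all j) turns Σ_{j≠i} y_j into 4y, so 87 = 6y and y = 14.5.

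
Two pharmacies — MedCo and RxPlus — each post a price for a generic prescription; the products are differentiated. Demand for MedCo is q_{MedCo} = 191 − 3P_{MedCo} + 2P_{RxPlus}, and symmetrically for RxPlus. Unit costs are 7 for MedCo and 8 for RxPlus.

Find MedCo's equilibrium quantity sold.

MedCo's profit: π = (P_{MedCo} − 7)(191 − 3P_{MedCo} + 2P_{RxPlus}).
∂π/∂P_{MedCo} = 212 − 6P_{MedCo} + 2P_{RxPlus} = 0 ⇒ P_{MedCo} = 106/3 + (1/3)P_{RxPlus}.
Similarly P_{RxPlus} = 215/6 + (1/3)P_{MedCo}.
Plugging P_{RxPlus} into MedCo's best response: P_{MedCo} = 106/3 + (1/3)(215/6 + (1/3)P_{MedCo}) ⇒ (8/9)P_{MedCo} = 851/18, so P_{MedCo} = 53.1875.
Then P_{RxPlus} = 215/6 + (1/3)·53.1875 = 53.5625.
q_{MedCo} = 191 − 3·53.1875 + 2·53.5625 = 138.5625.

138.5625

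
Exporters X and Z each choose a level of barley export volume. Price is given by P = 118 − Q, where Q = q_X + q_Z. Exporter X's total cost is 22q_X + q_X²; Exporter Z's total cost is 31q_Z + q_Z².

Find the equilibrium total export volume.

36.6

Exporter X's profit: π = q_X(118 − (q_X + q_Z)) − 22q_X − q_X².
∂π/∂q_X = 96 − 4q_X − q_Z = 0, so q_X = 24 − 0.25q_Z.
By the same steps for Z: q_Z = 21.75 − 0.25q_X.
Solving the two reaction functions simultaneously: (1 − (−0.25)(−0.25))q_X = 24 − 0.25·21.75, so 0.9375q_X = 18.5625 and q_X = 19.8.
Then q_Z = 21.75 − 0.25·19.8 = 16.8.
Total export volume: 19.8 + 16.8 = 36.6.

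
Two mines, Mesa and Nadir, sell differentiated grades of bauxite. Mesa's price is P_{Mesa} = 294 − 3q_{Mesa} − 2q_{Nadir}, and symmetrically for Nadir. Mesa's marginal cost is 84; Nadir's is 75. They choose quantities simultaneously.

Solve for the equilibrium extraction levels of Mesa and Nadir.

Mine Mesa's profit: π = q_{Mesa}(294 − 3q_{Mesa} − 2q_{Nadir}) − 84q_{Mesa}.
∂π/∂q_{Mesa} = 210 − 6q_{Mesa} − 2q_{Nadir} = 0 ⇒ q_{Mesa} = 35 − (1/3)q_{Nadir}.
Similarly q_{Nadir} = 36.5 − (1/3)q_{Mesa}.
Plugging q_{Nadir} into Mesa's best response: q_{Mesa} = 35 − (1/3)(36.5 − (1/3)q_{Mesa}) ⇒ (8/9)q_{Mesa} = 137/6, so q_{Mesa} = 25.6875.
Then q_{Nadir} = 36.5 − (1/3)·25.6875 = 27.9375.

25.6875, 27.9375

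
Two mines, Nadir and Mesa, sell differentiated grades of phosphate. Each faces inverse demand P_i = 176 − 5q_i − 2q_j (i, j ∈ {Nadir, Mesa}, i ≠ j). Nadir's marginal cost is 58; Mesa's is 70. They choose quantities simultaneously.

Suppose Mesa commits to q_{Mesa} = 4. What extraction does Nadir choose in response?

11

Mine Nadir's profit: π = q_{Nadir}(176 − 5q_{Nadir} − 2q_{Mesa}) − 58q_{Nadir}.
∂π/∂q_{Nadir} = 118 − 10q_{Nadir} − 2q_{Mesa} = 0 ⇒ q_{Nadir} = 11.8 − 0.2q_{Mesa}.
At q_{Mesa} = 4: q_{Nadir} = 11.8 − 0.2·4 = 11.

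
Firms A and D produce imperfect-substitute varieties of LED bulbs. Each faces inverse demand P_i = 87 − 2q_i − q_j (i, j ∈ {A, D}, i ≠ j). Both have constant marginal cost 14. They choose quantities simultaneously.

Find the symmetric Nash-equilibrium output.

14.6

Firm A's profit: π = q_A(87 − 2q_A − q_D) − 14q_A.
∂π/∂q_A = 73 − 4q_A − q_D = 0 ⇒ q_A = 18.25 − 0.25q_D.
Setting q_A = q_D in the reaction function: q_A = 18.25 − 0.25q_A, so q_A = 18.25 / 1.25 = 14.6.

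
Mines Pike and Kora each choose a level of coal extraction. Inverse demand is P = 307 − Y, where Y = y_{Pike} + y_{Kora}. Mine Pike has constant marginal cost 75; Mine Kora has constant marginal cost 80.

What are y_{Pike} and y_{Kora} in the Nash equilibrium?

79, 74

Mine Pike's profit: π = y_{Pike}(307 − (y_{Pike} + y_{Kora})) − 75y_{Pike}.
∂π/∂y_{Pike} = 232 − 2y_{Pike} − y_{Kora} = 0, so y_{Pike} = 116 − 0.5y_{Kora}.
By the same steps for Kora: y_{Kora} = 113.5 − 0.5y_{Pike}.
Plugging y_{Kora} into Pike's best response: y_{Pike} = 116 − 0.5(113.5 − 0.5y_{Pike}) ⇒ 0.75y_{Pike} = 59.25, so y_{Pike} = 79.
Then y_{Kora} = 113.5 − 0.5·79 = 74.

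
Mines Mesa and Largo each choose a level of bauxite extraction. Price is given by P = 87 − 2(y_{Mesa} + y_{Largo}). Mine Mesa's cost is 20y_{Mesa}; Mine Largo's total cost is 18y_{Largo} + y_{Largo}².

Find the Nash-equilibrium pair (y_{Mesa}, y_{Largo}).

13.2, 7.1

Mine Mesa's profit: π = y_{Mesa}(87 − 2(y_{Mesa} + y_{Largo})) − 20y_{Mesa}.
∂π/∂y_{Mesa} = 67 − 4y_{Mesa} − 2y_{Largo} = 0, so y_{Mesa} = 16.75 − 0.5y_{Largo}.
For Largo: ∂π/∂y_{Largo} = 69 − 6y_{Largo} − 2y_{Mesa} = 0 ⇒ y_{Largo} = 11.5 − (1/3)y_{Mesa}.
Plugging y_{Largo} into Mesa's best response: y_{Mesa} = 16.75 − 0.5(11.5 − (1/3)y_{Mesa}) ⇒ (5/6)y_{Mesa} = 11, so y_{Mesa} = 13.2.
Then y_{Largo} = 11.5 − (1/3)·13.2 = 7.1.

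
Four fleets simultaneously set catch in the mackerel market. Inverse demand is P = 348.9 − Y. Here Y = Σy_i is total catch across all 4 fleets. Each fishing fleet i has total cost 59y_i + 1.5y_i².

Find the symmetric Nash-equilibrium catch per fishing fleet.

36.2375

A representative fishing fleet's profit is π_i = y_i(348.9 − Y) − 59y_i − 1.5y_i², with Y = y_i + Σ_{j≠i} y_j.
First-order condition: 289.9 − 5y_i − Σ_{j≠i} y_j = 0.
In a symmetric equilibrium every fishing fleet chooses the same y, so Σ_{j≠i} y_j = 3y. The condition becomes 289.9 − 8y = 0, giving y = 289.9/8 = 36.2375.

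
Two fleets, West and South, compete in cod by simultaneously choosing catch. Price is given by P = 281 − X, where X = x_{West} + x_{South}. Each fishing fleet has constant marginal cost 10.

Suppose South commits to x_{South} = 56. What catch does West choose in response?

Fishing fleet West's profit: π = x_{West}(281 − (x_{West} + x_{South})) − 10x_{West}.
∂π/∂x_{West} = 271 − 2x_{West} − x_{South} = 0, so x_{West} = 135.5 − 0.5x_{South}.
At x_{South} = 56: x_{West} = 135.5 − 0.5·56 = 107.5.

107.5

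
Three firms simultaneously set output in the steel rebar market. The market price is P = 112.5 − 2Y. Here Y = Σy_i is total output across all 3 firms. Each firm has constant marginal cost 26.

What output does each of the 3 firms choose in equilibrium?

10.8125

A representative firm's profit is π_i = y_i(112.5 − 2Y) − 26y_i, with Y = y_i + Σ_{j≠i} y_j.
First-order condition: 86.5 − 4y_i − 2Σ_{j≠i} y_j = 0.
Imposing symmetry (y_j = y for all j) turns Σ_{j≠i} y_j into 2y, so 86.5 = 8y and y = 10.8125.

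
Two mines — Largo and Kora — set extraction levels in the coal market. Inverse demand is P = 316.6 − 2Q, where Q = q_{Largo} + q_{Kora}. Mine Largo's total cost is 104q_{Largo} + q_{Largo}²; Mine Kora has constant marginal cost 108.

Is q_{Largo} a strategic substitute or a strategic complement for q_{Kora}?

strategic substitutes

Mine Largo's profit: π = q_{Largo}(316.6 − 2(q_{Largo} + q_{Kora})) − 104q_{Largo} − q_{Largo}².
∂π/∂q_{Largo} = 212.6 − 6q_{Largo} − 2q_{Kora} = 0, so q_{Largo} = 1063/30 − (1/3)q_{Kora}.
The best-response slope dq_{Largo}/dq_{Kora} = −1/3 < 0: the reaction function is downward-sloping, so the choices are strategic substitutes.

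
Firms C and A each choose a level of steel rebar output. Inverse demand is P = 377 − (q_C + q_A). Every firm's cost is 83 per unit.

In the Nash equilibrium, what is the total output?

Firm C's profit: π = q_C(377 − (q_C + q_A)) − 83q_C.
∂π/∂q_C = 294 − 2q_C − q_A = 0, so q_C = 147 − 0.5q_A.
Setting q_C = q_A in the reaction function: q_C = 147 − 0.5q_C, so q_C = 147 / 1.5 = 98.
Total output: 98 + 98 = 196.

196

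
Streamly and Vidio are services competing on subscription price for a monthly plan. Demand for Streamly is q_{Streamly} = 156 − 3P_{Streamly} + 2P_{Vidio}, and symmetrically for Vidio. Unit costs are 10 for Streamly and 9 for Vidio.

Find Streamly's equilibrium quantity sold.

108.9375

Streamly's profit: π = (P_{Streamly} − 10)(156 − 3P_{Streamly} + 2P_{Vidio}).
∂π/∂P_{Streamly} = 186 − 6P_{Streamly} + 2P_{Vidio} = 0 ⇒ P_{Streamly} = 31 + (1/3)P_{Vidio}.
Similarly P_{Vidio} = 30.5 + (1/3)P_{Streamly}.
Substituting the second reaction function into the first: P_{Streamly} = 31 + (1/3)(30.5 + (1/3)P_{Streamly}), which gives (8/9)P_{Streamly} = 247/6 ⇒ P_{Streamly} = 46.3125.
Then P_{Vidio} = 30.5 + (1/3)·46.3125 = 45.9375.
q_{Streamly} = 156 − 3·46.3125 + 2·45.9375 = 108.9375.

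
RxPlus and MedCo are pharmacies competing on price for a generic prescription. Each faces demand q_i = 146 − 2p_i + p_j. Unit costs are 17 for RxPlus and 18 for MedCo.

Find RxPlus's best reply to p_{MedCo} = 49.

57.25

RxPlus's profit: π = (p_{RxPlus} − 17)(146 − 2p_{RxPlus} + p_{MedCo}).
∂π/∂p_{RxPlus} = 180 − 4p_{RxPlus} + p_{MedCo} = 0 ⇒ p_{RxPlus} = 45 + 0.25p_{MedCo}.
At p_{MedCo} = 49: p_{RxPlus} = 45 + 0.25·49 = 57.25.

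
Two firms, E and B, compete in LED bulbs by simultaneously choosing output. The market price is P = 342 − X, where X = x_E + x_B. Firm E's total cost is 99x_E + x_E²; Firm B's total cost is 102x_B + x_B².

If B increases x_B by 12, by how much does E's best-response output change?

-3

Firm E's profit: π = x_E(342 − (x_E + x_B)) − 99x_E − x_E².
∂π/∂x_E = 243 − 4x_E − x_B = 0, so x_E = 60.75 − 0.25x_B.
The reaction-function slope is −0.25, so a 12-unit rise in x_B moves x_E by −0.25 × 12 = −3. E's best response falls — the actions are strategic substitutes.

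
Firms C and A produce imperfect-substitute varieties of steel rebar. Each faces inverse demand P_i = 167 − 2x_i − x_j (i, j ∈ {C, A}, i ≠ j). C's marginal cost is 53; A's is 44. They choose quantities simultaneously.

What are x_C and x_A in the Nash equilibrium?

22.2, 25.2

Firm C's profit: π = x_C(167 − 2x_C − x_A) − 53x_C.
∂π/∂x_C = 114 − 4x_C − x_A = 0 ⇒ x_C = 28.5 − 0.25x_A.
Similarly x_A = 30.75 − 0.25x_C.
Substituting the second reaction function into the first: x_C = 28.5 − 0.25(30.75 − 0.25x_C), which gives 0.9375x_C = 20.8125 ⇒ x_C = 22.2.
Then x_A = 30.75 − 0.25·22.2 = 25.2.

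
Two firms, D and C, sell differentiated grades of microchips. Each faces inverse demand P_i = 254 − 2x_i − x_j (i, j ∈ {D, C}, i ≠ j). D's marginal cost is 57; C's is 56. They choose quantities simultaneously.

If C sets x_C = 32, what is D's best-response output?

41.25

Firm D's profit: π = x_D(254 − 2x_D − x_C) − 57x_D.
∂π/∂x_D = 197 − 4x_D − x_C = 0 ⇒ x_D = 49.25 − 0.25x_C.
At x_C = 32: x_D = 49.25 − 0.25·32 = 41.25.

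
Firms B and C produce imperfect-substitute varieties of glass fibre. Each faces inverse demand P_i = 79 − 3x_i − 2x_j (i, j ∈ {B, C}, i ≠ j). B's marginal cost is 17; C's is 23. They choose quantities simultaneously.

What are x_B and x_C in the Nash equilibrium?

8.125, 6.625

Firm B's profit: π = x_B(79 − 3x_B − 2x_C) − 17x_B.
∂π/∂x_B = 62 − 6x_B − 2x_C = 0 ⇒ x_B = 31/3 − (1/3)x_C.
Similarly x_C = 28/3 − (1/3)x_B.
Plugging x_C into B's best response: x_B = 31/3 − (1/3)(28/3 − (1/3)x_B) ⇒ (8/9)x_B = 65/9, so x_B = 8.125.
Then x_C = 28/3 − (1/3)·8.125 = 6.625.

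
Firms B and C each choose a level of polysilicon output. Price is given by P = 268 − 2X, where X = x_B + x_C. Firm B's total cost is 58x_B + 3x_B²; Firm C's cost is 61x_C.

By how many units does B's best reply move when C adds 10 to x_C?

Firm B's profit: π = x_B(268 − 2(x_B + x_C)) − 58x_B − 3x_B².
∂π/∂x_B = 210 − 10x_B − 2x_C = 0, so x_B = 21 − 0.2x_C.
The reaction-function slope is −0.2, so a 10-unit rise in x_C moves x_B by −0.2 × 10 = −2. B's best response falls — the actions are strategic substitutes.

-2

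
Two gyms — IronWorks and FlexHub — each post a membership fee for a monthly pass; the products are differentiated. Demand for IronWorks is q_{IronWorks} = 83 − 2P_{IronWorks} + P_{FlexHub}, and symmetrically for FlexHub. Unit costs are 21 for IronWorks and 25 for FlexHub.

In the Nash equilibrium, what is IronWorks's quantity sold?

42.4

IronWorks's profit: π = (P_{IronWorks} − 21)(83 − 2P_{IronWorks} + P_{FlexHub}).
∂π/∂P_{IronWorks} = 125 − 4P_{IronWorks} + P_{FlexHub} = 0 ⇒ P_{IronWorks} = 31.25 + 0.25P_{FlexHub}.
Similarly P_{FlexHub} = 33.25 + 0.25P_{IronWorks}.
Plugging P_{FlexHub} into IronWorks's best response: P_{IronWorks} = 31.25 + 0.25(33.25 + 0.25P_{IronWorks}) ⇒ 0.9375P_{IronWorks} = 39.5625, so P_{IronWorks} = 42.2.
Then P_{FlexHub} = 33.25 + 0.25·42.2 = 43.8.
q_{IronWorks} = 83 − 2·42.2 + 43.8 = 42.4.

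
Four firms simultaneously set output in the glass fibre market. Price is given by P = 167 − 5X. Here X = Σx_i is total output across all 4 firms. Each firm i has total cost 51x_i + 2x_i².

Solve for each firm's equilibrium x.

A representative firm's profit is π_i = x_i(167 − 5X) − 51x_i − 2x_i², with X = x_i + Σ_{j≠i} x_j.
First-order condition: 116 − 14x_i − 5Σ_{j≠i} x_j = 0.
In a symmetric equilibrium every firm chooses the same x, so Σ_{j≠i} x_j = 3x. The condition becomes 116 − 29x = 0, giving x = 116/29 = 4.

4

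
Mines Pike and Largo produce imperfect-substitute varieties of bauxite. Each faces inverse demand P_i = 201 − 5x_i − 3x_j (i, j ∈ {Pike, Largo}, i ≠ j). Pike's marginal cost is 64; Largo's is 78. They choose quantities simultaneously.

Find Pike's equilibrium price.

Mine Pike's profit: π = x_{Pike}(201 − 5x_{Pike} − 3x_{Largo}) − 64x_{Pike}.
∂π/∂x_{Pike} = 137 − 10x_{Pike} − 3x_{Largo} = 0 ⇒ x_{Pike} = 13.7 − 0.3x_{Largo}.
Similarly x_{Largo} = 12.3 − 0.3x_{Pike}.
Solving the two reaction functions simultaneously: (1 − (−0.3)(−0.3))x_{Pike} = 13.7 − 0.3·12.3, so 0.91x_{Pike} = 10.01 and x_{Pike} = 11.
Then x_{Largo} = 12.3 − 0.3·11 = 9.
P_{Pike} = 201 − 5·11 − 3·9 = 119.

119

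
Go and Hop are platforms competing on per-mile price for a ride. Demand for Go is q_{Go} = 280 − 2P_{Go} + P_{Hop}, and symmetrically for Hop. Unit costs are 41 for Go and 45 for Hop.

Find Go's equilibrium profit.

Go's profit: π = (P_{Go} − 41)(280 − 2P_{Go} + P_{Hop}).
∂π/∂P_{Go} = 362 − 4P_{Go} + P_{Hop} = 0 ⇒ P_{Go} = 90.5 + 0.25P_{Hop}.
Similarly P_{Hop} = 92.5 + 0.25P_{Go}.
Solving the two reaction functions simultaneously: (1 − (0.25)(0.25))P_{Go} = 90.5 + 0.25·92.5, so 0.9375P_{Go} = 113.625 and P_{Go} = 121.2.
Then P_{Hop} = 92.5 + 0.25·121.2 = 122.8.
q_{Go} = 280 − 2·121.2 + 122.8 = 160.4.
Profit = (121.2 − 41)·160.4 = 12864.08.

12864.08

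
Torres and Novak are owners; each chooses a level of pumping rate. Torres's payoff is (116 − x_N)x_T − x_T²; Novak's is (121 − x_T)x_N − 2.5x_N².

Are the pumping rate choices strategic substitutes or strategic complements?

strategic substitutes

Expanding Torres's payoff: 116x_T − x_Nx_T − x_T².
∂π/∂x_T = 116 − x_N − 2x_T = 0, so x_T = 58 − 0.5x_N.
The best-response slope dx_T/dx_N = −0.5 < 0: the reaction function is downward-sloping, so the choices are strategic substitutes.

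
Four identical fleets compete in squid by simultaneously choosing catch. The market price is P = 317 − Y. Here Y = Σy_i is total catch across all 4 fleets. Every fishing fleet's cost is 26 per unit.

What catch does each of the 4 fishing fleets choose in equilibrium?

A representative fishing fleet's profit is π_i = y_i(317 − Y) − 26y_i, with Y = y_i + Σ_{j≠i} y_j.
First-order condition: 291 − 2y_i − Σ_{j≠i} y_j = 0.
With identical fishing fleets, set every y_j = y: then 291 − 2y − 3y = 0, i.e. y = 291/5 = 58.2.

58.2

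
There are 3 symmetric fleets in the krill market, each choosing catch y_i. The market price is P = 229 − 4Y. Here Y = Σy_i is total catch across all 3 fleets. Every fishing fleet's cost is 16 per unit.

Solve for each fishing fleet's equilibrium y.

A representative fishing fleet's profit is π_i = y_i(229 − 4Y) − 16y_i, with Y = y_i + Σ_{j≠i} y_j.
First-order condition: 213 − 8y_i − 4Σ_{j≠i} y_j = 0.
In a symmetric equilibrium every fishing fleet chooses the same y, so Σ_{j≠i} y_j = 2y. The condition becomes 213 − 16y = 0, giving y = 213/16 = 13.3125.

13.3125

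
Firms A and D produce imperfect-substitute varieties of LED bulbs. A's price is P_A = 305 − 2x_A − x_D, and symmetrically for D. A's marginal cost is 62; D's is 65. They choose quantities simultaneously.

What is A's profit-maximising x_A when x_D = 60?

Firm A's profit: π = x_A(305 − 2x_A − x_D) − 62x_A.
∂π/∂x_A = 243 − 4x_A − x_D = 0 ⇒ x_A = 60.75 − 0.25x_D.
At x_D = 60: x_A = 60.75 − 0.25·60 = 45.75.

45.75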